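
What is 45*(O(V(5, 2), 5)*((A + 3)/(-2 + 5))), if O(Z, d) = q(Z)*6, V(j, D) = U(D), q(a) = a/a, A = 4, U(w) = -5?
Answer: 630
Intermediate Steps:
q(a) = 1
V(j, D) = -5
O(Z, d) = 6 (O(Z, d) = 1*6 = 6)
45*(O(V(5, 2), 5)*((A + 3)/(-2 + 5))) = 45*(6*((4 + 3)/(-2 + 5))) = 45*(6*(7/3)) = 45*14 = 630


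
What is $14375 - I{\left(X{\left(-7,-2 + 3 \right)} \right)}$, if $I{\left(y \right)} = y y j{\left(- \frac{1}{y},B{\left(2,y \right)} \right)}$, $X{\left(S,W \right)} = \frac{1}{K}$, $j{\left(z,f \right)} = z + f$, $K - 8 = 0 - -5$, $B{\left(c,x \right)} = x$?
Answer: $\frac{31582043}{2197} \approx 14375.0$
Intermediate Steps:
$K = 13$ ($K = 8 + \left(0 - -5\right) = 8 + \left(0 + 5\right) = 8 + 5 = 13$)
$j{\left(z,f \right)} = f + z$
$X{\left(S,W \right)} = \frac{1}{13}$
$I{\left(y \right)} = y^{2} \left(y - \frac{1}{y}\right)$ ($I{\left(y \right)} = y y \left(y - \frac{1}{y}\right) = y^{2} \left(y - \frac{1}{y}\right)$)
$14375 - I{\left(X{\left(-7,-2 + 3 \right)} \right)} = 14375 - \left(\left(\frac{1}{13}\right)^{3} - \frac{1}{13}\right) = 14375 - \left(\frac{1}{2197} - \frac{1}{13}\right) = 14375 - - \frac{168}{2197} = 14375 + \frac{168}{2197} = \frac{31582043}{2197}$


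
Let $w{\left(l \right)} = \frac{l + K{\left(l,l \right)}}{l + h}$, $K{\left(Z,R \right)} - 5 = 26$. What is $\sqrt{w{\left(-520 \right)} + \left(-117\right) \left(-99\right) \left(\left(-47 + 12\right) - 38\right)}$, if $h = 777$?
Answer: $\frac{4 i \sqrt{3490528254}}{257} \approx 919.54 i$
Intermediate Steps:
$K{\left(Z,R \right)} = 31$ ($K{\left(Z,R \right)} = 5 + 26 = 31$)
$w{\left(l \right)} = \frac{31 + l}{777 + l}$ ($w{\left(l \right)} = \frac{l + 31}{l + 777} = \frac{31 + l}{777 + l}$)
$\sqrt{w{\left(-520 \right)} + \left(-117\right) \left(-99\right) \left(\left(-47 + 12\right) - 38\right)} = \sqrt{\frac{31 - 520}{777 - 520} + \left(-117\right) \left(-99\right) \left(\left(-47 + 12\right) - 38\right)} = \sqrt{\frac{1}{257} \left(-489\right) + 11583 \left(-35 - 38\right)} = \sqrt{\frac{1}{257} \left(-489\right) + 11583 \left(-73\right)} = \sqrt{- \frac{489}{257} - 845559} = \sqrt{- \frac{217309152}{257}} = \frac{4 i \sqrt{3490528254}}{257}$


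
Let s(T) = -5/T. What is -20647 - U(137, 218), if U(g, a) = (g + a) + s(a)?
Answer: -4578431/218 ≈ -21002.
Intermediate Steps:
U(g, a) = a + g - 5/a (U(g, a) = (g + a) - 5/a = (a + g) - 5/a = a + g - 5/a)
-20647 - U(137, 218) = -20647 - (218 + 137 - 5/218) = -20647 - 1*77385/218 = -20647 - 77385/218 = -4578431/218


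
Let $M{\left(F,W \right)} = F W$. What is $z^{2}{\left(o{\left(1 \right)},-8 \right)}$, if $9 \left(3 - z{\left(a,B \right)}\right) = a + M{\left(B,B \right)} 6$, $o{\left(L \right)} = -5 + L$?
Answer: $\frac{124609}{81} \approx 1538.4$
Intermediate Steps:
$z{\left(a,B \right)} = 3 - \frac{2 B^{2}}{3} - \frac{a}{9}$ ($z{\left(a,B \right)} = 3 - \frac{a + B B 6}{9} = 3 - \frac{a + B^{2} \cdot 6}{9} = 3 - \frac{a + 6 B^{2}}{9} = 3 - \left(\frac{a}{9} + \frac{2 B^{2}}{3}\right) = 3 - \frac{2 B^{2}}{3} - \frac{a}{9}$)
$z^{2}{\left(o{\left(1 \right)},-8 \right)} = \left(3 - \frac{2 \left(-8\right)^{2}}{3} - \frac{-5 + 1}{9}\right)^{2} = \left(3 - \frac{128}{3} - - \frac{4}{9}\right)^{2} = \left(3 - \frac{128}{3} + \frac{4}{9}\right)^{2} = \left(- \frac{353}{9}\right)^{2} = \frac{124609}{81}$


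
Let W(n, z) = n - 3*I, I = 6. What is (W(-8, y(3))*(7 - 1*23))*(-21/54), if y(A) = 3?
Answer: -1456/9 ≈ -161.78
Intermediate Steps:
W(n, z) = -18 + n (W(n, z) = n - 3*6 = n - 18 = -18 + n)
(W(-8, y(3))*(7 - 1*23))*(-21/54) = ((-18 - 8)*(7 - 1*23))*(-21/54) = (-26*(7 - 23))*(-21*1/54) = -26*(-16)*(-7/18) = 416*(-7/18) = -1456/9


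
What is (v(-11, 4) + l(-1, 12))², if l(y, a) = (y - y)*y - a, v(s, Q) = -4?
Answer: 256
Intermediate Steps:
l(y, a) = -a (l(y, a) = 0*y - a = 0 - a = -a)
(v(-11, 4) + l(-1, 12))² = (-4 - 1*12)² = (-4 - 12)² = (-16)² = 256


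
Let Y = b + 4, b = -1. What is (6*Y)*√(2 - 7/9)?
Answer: 6*√11 ≈ 19.900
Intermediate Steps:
Y = 3 (Y = -1 + 4 = 3)
(6*Y)*√(2 - 7/9) = (6*3)*√(2 - 7/9) = 18*√(2 - 7*⅑) = 18*√(2 - 7/9) = 18*√(11/9) = 18*(√11/3) = 6*√11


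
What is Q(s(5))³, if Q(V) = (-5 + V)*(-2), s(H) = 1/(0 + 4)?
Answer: 6859/8 ≈ 857.38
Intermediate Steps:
s(H) = ¼ (s(H) = 1/4 = ¼)
Q(V) = 10 - 2*V
Q(s(5))³ = (10 - 2*¼)³ = (10 - ½)³ = (19/2)³ = 6859/8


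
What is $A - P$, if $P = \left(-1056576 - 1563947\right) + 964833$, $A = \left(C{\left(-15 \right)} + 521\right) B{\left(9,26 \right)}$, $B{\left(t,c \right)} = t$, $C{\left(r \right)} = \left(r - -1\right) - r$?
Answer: $1660388$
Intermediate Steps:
$C{\left(r \right)} = 1$ ($C{\left(r \right)} = \left(r + 1\right) - r = \left(1 + r\right) - r = 1$)
$A = 4698$ ($A = \left(1 + 521\right) 9 = 522 \cdot 9 = 4698$)
$P = -1655690$ ($P = -2620523 + 964833 = -1655690$)
$A - P = 4698 - -1655690 = 4698 + 1655690 = 1660388$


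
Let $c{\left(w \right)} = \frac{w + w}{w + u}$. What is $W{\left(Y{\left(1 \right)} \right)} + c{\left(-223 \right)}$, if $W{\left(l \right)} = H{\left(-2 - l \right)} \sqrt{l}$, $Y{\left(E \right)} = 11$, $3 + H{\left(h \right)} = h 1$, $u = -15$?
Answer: $\frac{223}{119} - 16 \sqrt{11} \approx -51.192$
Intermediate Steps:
$H{\left(h \right)} = -3 + h$ ($H{\left(h \right)} = -3 + h 1 = -3 + h$)
$W{\left(l \right)} = \sqrt{l} \left(-5 - l\right)$ ($W{\left(l \right)} = \left(-3 - \left(2 + l\right)\right) \sqrt{l} = \left(-5 - l\right) \sqrt{l} = \sqrt{l} \left(-5 - l\right)$)
$c{\left(w \right)} = \frac{2 w}{-15 + w}$ ($c{\left(w \right)} = \frac{w + w}{w - 15} = \frac{2 w}{-15 + w}$)
$W{\left(Y{\left(1 \right)} \right)} + c{\left(-223 \right)} = \sqrt{11} \left(-5 - 11\right) + 2 \left(-223\right) \frac{1}{-15 - 223} = \sqrt{11} \left(-5 - 11\right) + 2 \left(-223\right) \frac{1}{-238} = \sqrt{11} \left(-16\right) + 2 \left(-223\right) \left(- \frac{1}{238}\right) = - 16 \sqrt{11} + \frac{223}{119} = \frac{223}{119} - 16 \sqrt{11}$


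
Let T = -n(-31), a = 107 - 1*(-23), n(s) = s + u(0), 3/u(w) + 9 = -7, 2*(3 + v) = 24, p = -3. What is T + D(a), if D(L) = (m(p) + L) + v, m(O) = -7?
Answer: 2611/16 ≈ 163.19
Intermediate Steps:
v = 9 (v = -3 + (½)*24 = -3 + 12 = 9)
u(w) = -3/16 (u(w) = 3/(-9 - 7) = 3/(-16) = 3*(-1/16) = -3/16)
n(s) = -3/16 + s (n(s) = s - 3/16 = -3/16 + s)
a = 130 (a = 107 + 23 = 130)
D(L) = 2 + L (D(L) = (-7 + L) + 9 = 2 + L)
T = 499/16 (T = -(-3/16 - 31) = -1*(-499/16) = 499/16 ≈ 31.188)
T + D(a) = 499/16 + (2 + 130) = 499/16 + 132 = 2611/16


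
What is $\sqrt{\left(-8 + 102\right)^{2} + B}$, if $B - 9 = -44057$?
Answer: $2 i \sqrt{8803} \approx 187.65 i$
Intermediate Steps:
$B = -44048$ ($B = 9 - 44057 = -44048$)
$\sqrt{\left(-8 + 102\right)^{2} + B} = \sqrt{\left(-8 + 102\right)^{2} - 44048} = \sqrt{94^{2} - 44048} = \sqrt{8836 - 44048} = \sqrt{-35212} = 2 i \sqrt{8803}$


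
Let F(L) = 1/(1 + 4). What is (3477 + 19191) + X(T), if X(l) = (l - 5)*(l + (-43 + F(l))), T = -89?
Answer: 175286/5 ≈ 35057.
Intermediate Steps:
F(L) = 1/5
X(l) = (-5 + l)*(-214/5 + l) (X(l) = (l - 5)*(l + (-43 + 1/5)) = (-5 + l)*(l - 214/5) = (-5 + l)*(-214/5 + l))
(3477 + 19191) + X(T) = (3477 + 19191) + (214 + (-89)**2 - 239/5*(-89)) = 22668 + (214 + 7921 + 21271/5) = 22668 + 61946/5 = 175286/5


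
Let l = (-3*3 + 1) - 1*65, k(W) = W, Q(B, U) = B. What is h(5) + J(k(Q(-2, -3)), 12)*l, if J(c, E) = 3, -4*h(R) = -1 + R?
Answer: -220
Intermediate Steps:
h(R) = ¼ - R/4 (h(R) = -(-1 + R)/4 = ¼ - R/4)
l = -73 (l = (-9 + 1) - 65 = -8 - 65 = -73)
h(5) + J(k(Q(-2, -3)), 12)*l = (¼ - ¼*5) + 3*(-73) = (¼ - 5/4) - 219 = -1 - 219 = -220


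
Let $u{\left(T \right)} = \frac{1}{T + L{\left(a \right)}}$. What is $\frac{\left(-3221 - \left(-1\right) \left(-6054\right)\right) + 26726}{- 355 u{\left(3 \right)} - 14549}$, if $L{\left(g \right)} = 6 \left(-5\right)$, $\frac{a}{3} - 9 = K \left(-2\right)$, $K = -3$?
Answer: $- \frac{471177}{392468} \approx -1.2005$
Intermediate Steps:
$a = 45$ ($a = 27 + 3 \left(\left(-3\right) \left(-2\right)\right) = 27 + 3 \cdot 6 = 27 + 18 = 45$)
$L{\left(g \right)} = -30$
$u{\left(T \right)} = \frac{1}{-30 + T}$ ($u{\left(T \right)} = \frac{1}{T - 30} = \frac{1}{-30 + T}$)
$\frac{\left(-3221 - \left(-1\right) \left(-6054\right)\right) + 26726}{- 355 u{\left(3 \right)} - 14549} = \frac{\left(-3221 - \left(-1\right) \left(-6054\right)\right) + 26726}{- \frac{355}{-30 + 3} - 14549} = \frac{\left(-3221 - 6054\right) + 26726}{- \frac{355}{-27} - 14549} = \frac{\left(-3221 - 6054\right) + 26726}{\left(-355\right) \left(- \frac{1}{27}\right) - 14549} = \frac{-9275 + 26726}{\frac{355}{27} - 14549} = \frac{17451}{- \frac{392468}{27}} = 17451 \left(- \frac{27}{392468}\right) = - \frac{471177}{392468}$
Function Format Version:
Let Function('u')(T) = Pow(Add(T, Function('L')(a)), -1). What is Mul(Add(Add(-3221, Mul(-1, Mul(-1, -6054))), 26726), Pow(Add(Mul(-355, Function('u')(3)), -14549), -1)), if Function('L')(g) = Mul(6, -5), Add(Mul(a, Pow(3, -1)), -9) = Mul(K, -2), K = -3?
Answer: Rational(-471177, 392468) ≈ -1.2005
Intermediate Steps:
a = 45 (a = Add(27, Mul(3, Mul(-3, -2))) = Add(27, Mul(3, 6)) = Add(27, 18) = 45)
Function('L')(g) = -30
Function('u')(T) = Pow(Add(-30, T), -1) (Function('u')(T) = Pow(Add(T, -30), -1) = Pow(Add(-30, T), -1))
Mul(Add(Add(-3221, Mul(-1, Mul(-1, -6054))), 26726), Pow(Add(Mul(-355, Function('u')(3)), -14549), -1)) = Mul(Add(Add(-3221, Mul(-1, Mul(-1, -6054))), 26726), Pow(Add(Mul(-355, Pow(Add(-30, 3), -1)), -14549), -1)) = Mul(Add(Add(-3221, Mul(-1, 6054)), 26726), Pow(Add(Mul(-355, Pow(-27, -1)), -14549), -1)) = Mul(Add(Add(-3221, -6054), 26726), Pow(Add(Mul(-355, Rational(-1, 27)), -14549), -1)) = Mul(Add(-9275, 26726), Pow(Add(Rational(355, 27), -14549), -1)) = Mul(17451, Pow(Rational(-392468, 27), -1)) = Mul(17451, Rational(-27, 392468)) = Rational(-471177, 392468)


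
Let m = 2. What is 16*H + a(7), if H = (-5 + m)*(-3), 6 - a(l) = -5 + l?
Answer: 148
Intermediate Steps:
a(l) = 11 - l (a(l) = 6 - (-5 + l) = 6 + (5 - l) = 11 - l)
H = 9 (H = (-5 + 2)*(-3) = -3*(-3) = 9)
16*H + a(7) = 16*9 + (11 - 1*7) = 144 + (11 - 7) = 144 + 4 = 148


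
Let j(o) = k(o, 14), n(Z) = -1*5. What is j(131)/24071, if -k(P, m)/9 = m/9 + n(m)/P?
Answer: -1789/3153301 ≈ -0.00056734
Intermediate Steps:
n(Z) = -5
k(P, m) = -m + 45/P (k(P, m) = -9*(m/9 - 5/P) = -9*(-5/P + m/9) = -m + 45/P)
j(o) = -14 + 45/o (j(o) = -1*14 + 45/o = -14 + 45/o)
j(131)/24071 = (-14 + 45/131)/24071 = (-14 + 45*(1/131))*(1/24071) = (-14 + 45/131)*(1/24071) = -1789/131*1/24071 = -1789/3153301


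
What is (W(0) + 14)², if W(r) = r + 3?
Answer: 289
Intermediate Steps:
W(r) = 3 + r
(W(0) + 14)² = ((3 + 0) + 14)² = (3 + 14)² = 17² = 289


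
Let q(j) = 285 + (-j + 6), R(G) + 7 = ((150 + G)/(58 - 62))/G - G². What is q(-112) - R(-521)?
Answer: 566537855/2084 ≈ 2.7185e+5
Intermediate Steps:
R(G) = -7 - G² + (-75/2 - G/4)/G (R(G) = -7 + (((150 + G)/(58 - 62))/G - G²) = -7 + (((150 + G)/(-4))/G - G²) = -7 + (((150 + G)*(-¼))/G - G²) = -7 + ((-75/2 - G/4)/G - G²) = -7 + (-G² + (-75/2 - G/4)/G) = -7 - G² + (-75/2 - G/4)/G)
q(j) = 291 - j (q(j) = 285 + (6 - j) = 291 - j)
q(-112) - R(-521) = (291 - 1*(-112)) - (-29/4 - 1*(-521)² - 75/2/(-521)) = (291 + 112) - (-29/4 - 1*271441 - 75/2*(-1/521)) = 403 - (-29/4 - 271441 + 75/1042) = 403 - 1*(-565698003/2084) = 403 + 565698003/2084 = 566537855/2084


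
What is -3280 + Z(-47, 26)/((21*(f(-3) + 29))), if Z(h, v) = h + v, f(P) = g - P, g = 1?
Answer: -108241/33 ≈ -3280.0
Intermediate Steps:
f(P) = 1 - P
-3280 + Z(-47, 26)/((21*(f(-3) + 29))) = -3280 + (-47 + 26)/((21*((1 - 1*(-3)) + 29))) = -3280 - 21*1/(21*((1 + 3) + 29)) = -3280 - 21*1/(21*(4 + 29)) = -3280 - 21/(21*33) = -3280 - 21/693 = -3280 - 21*1/693 = -3280 - 1/33 = -108241/33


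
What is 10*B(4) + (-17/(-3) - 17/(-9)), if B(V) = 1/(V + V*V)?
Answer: 145/18 ≈ 8.0556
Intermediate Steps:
B(V) = 1/(V + V²)
10*B(4) + (-17/(-3) - 17/(-9)) = 10*(1/(4*(1 + 4))) + (-17/(-3) - 17/(-9)) = 10*((¼)/5) + (-17*(-⅓) - 17*(-⅑)) = 10*((¼)*(⅕)) + (17/3 + 17/9) = 10*(1/20) + 68/9 = ½ + 68/9 = 145/18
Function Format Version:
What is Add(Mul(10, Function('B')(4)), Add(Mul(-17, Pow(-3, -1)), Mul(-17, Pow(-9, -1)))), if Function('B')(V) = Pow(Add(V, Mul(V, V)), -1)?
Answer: Rational(145, 18) ≈ 8.0556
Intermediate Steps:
Function('B')(V) = Pow(Add(V, Pow(V, 2)), -1)
Add(Mul(10, Function('B')(4)), Add(Mul(-17, Pow(-3, -1)), Mul(-17, Pow(-9, -1)))) = Add(Mul(10, Mul(Pow(4, -1), Pow(Add(1, 4), -1))), Add(Mul(-17, Pow(-3, -1)), Mul(-17, Pow(-9, -1)))) = Add(Mul(10, Mul(Rational(1, 4), Pow(5, -1))), Add(Mul(-17, Rational(-1, 3)), Mul(-17, Rational(-1, 9)))) = Add(Mul(10, Mul(Rational(1, 4), Rational(1, 5))), Add(Rational(17, 3), Rational(17, 9))) = Add(Mul(10, Rational(1, 20)), Rational(68, 9)) = Add(Rational(1, 2), Rational(68, 9)) = Rational(145, 18)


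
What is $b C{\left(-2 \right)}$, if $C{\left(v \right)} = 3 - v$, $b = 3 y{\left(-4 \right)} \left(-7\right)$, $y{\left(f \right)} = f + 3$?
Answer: $105$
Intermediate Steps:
$y{\left(f \right)} = 3 + f$
$b = 21$ ($b = 3 \left(3 - 4\right) \left(-7\right) = 3 \left(-1\right) \left(-7\right) = \left(-3\right) \left(-7\right) = 21$)
$b C{\left(-2 \right)} = 21 \left(3 - -2\right) = 21 \left(3 + 2\right) = 21 \cdot 5 = 105$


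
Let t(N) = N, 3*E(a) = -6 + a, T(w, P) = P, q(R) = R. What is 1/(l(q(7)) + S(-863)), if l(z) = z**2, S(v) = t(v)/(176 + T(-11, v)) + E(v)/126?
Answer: 86562/4151275 ≈ 0.020852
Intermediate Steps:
E(a) = -2 + a/3 (E(a) = (-6 + a)/3 = -2 + a/3)
S(v) = -1/63 + v/378 + v/(176 + v) (S(v) = v/(176 + v) + (-2 + v/3)/126 = v/(176 + v) + (-2 + v/3)*(1/126) = v/(176 + v) + (-1/63 + v/378) = -1/63 + v/378 + v/(176 + v))
1/(l(q(7)) + S(-863)) = 1/(7**2 + (-1056 + (-863)**2 + 548*(-863))/(378*(176 - 863))) = 1/(49 + (1/378)*(-1056 + 744769 - 472924)/(-687)) = 1/(49 + (1/378)*(-1/687)*270789) = 1/(49 - 90263/86562) = 1/(4151275/86562) = 86562/4151275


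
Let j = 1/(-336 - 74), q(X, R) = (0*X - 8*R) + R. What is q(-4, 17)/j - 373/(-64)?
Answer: 3122933/64 ≈ 48796.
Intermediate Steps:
q(X, R) = -7*R (q(X, R) = (0 - 8*R) + R = -8*R + R = -7*R)
j = -1/410 (j = 1/(-410) = -1/410 ≈ -0.0024390)
q(-4, 17)/j - 373/(-64) = (-7*17)/(-1/410) - 373/(-64) = -119*(-410) - 373*(-1/64) = 48790 + 373/64 = 3122933/64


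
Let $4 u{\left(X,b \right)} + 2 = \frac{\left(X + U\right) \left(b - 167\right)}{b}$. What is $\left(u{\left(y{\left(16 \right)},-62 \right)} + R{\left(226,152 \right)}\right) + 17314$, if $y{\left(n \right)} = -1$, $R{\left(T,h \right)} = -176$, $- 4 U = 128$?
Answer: $\frac{4242543}{248} \approx 17107.0$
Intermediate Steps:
$U = -32$ ($U = \left(- \frac{1}{4}\right) 128 = -32$)
$u{\left(X,b \right)} = - \frac{1}{2} + \frac{\left(-167 + b\right) \left(-32 + X\right)}{4 b}$ ($u{\left(X,b \right)} = - \frac{1}{2} + \frac{\left(X - 32\right) \left(b - 167\right) \frac{1}{b}}{4} = - \frac{1}{2} + \frac{\left(-32 + X\right) \left(-167 + b\right) \frac{1}{b}}{4} = - \frac{1}{2} + \frac{\left(-167 + b\right) \left(-32 + X\right) \frac{1}{b}}{4} = - \frac{1}{2} + \frac{\frac{1}{b} \left(-167 + b\right) \left(-32 + X\right)}{4} = - \frac{1}{2} + \frac{\left(-167 + b\right) \left(-32 + X\right)}{4 b}$)
$\left(u{\left(y{\left(16 \right)},-62 \right)} + R{\left(226,152 \right)}\right) + 17314 = \left(\frac{5344 - -167 - - 62 \left(34 - -1\right)}{4 \left(-62\right)} - 176\right) + 17314 = \left(\frac{1}{4} \left(- \frac{1}{62}\right) \left(5344 + 167 - - 62 \left(34 + 1\right)\right) - 176\right) + 17314 = \left(\frac{1}{4} \left(- \frac{1}{62}\right) \left(5344 + 167 - \left(-62\right) 35\right) - 176\right) + 17314 = \left(\frac{1}{4} \left(- \frac{1}{62}\right) \left(5344 + 167 + 2170\right) - 176\right) + 17314 = \left(\frac{1}{4} \left(- \frac{1}{62}\right) 7681 - 176\right) + 17314 = \left(- \frac{7681}{248} - 176\right) + 17314 = - \frac{51329}{248} + 17314 = \frac{4242543}{248}$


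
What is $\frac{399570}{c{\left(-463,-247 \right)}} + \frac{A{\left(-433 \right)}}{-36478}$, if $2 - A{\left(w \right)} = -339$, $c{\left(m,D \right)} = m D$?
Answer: $\frac{58852297}{16889314} \approx 3.4846$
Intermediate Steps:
$c{\left(m,D \right)} = D m$
$A{\left(w \right)} = 341$ ($A{\left(w \right)} = 2 - -339 = 2 + 339 = 341$)
$\frac{399570}{c{\left(-463,-247 \right)}} + \frac{A{\left(-433 \right)}}{-36478} = \frac{399570}{\left(-247\right) \left(-463\right)} + \frac{341}{-36478} = \frac{399570}{114361} + 341 \left(- \frac{1}{36478}\right) = 399570 \cdot \frac{1}{114361} - \frac{341}{36478} = \frac{21030}{6019} - \frac{341}{36478} = \frac{58852297}{16889314}$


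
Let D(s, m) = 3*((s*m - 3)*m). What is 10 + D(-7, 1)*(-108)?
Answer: 3250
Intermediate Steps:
D(s, m) = 3*m*(-3 + m*s) (D(s, m) = 3*((m*s - 3)*m) = 3*((-3 + m*s)*m) = 3*(m*(-3 + m*s)) = 3*m*(-3 + m*s))
10 + D(-7, 1)*(-108) = 10 + (3*1*(-3 + 1*(-7)))*(-108) = 10 + (3*1*(-3 - 7))*(-108) = 10 + (3*1*(-10))*(-108) = 10 - 30*(-108) = 10 + 3240 = 3250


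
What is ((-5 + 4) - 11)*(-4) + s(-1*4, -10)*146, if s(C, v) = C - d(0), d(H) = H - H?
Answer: -536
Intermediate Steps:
d(H) = 0
s(C, v) = C (s(C, v) = C - 1*0 = C + 0 = C)
((-5 + 4) - 11)*(-4) + s(-1*4, -10)*146 = ((-5 + 4) - 11)*(-4) - 1*4*146 = (-1 - 11)*(-4) - 4*146 = -12*(-4) - 584 = 48 - 584 = -536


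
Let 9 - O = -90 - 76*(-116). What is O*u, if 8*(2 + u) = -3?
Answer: 165623/8 ≈ 20703.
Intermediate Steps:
O = -8717 (O = 9 - (-90 - 76*(-116)) = 9 - (-90 + 8816) = 9 - 1*8726 = 9 - 8726 = -8717)
u = -19/8 (u = -2 + (1/8)*(-3) = -2 - 3/8 = -19/8 ≈ -2.3750)
O*u = -8717*(-19/8) = 165623/8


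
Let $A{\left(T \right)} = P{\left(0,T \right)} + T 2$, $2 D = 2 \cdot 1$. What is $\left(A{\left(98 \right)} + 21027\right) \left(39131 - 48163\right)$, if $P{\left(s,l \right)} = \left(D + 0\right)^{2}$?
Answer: $-191695168$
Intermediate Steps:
$D = 1$ ($D = \frac{2 \cdot 1}{2} = \frac{1}{2} \cdot 2 = 1$)
$P{\left(s,l \right)} = 1$ ($P{\left(s,l \right)} = \left(1 + 0\right)^{2} = 1^{2} = 1$)
$A{\left(T \right)} = 1 + 2 T$ ($A{\left(T \right)} = 1 + T 2 = 1 + 2 T$)
$\left(A{\left(98 \right)} + 21027\right) \left(39131 - 48163\right) = \left(\left(1 + 2 \cdot 98\right) + 21027\right) \left(39131 - 48163\right) = \left(\left(1 + 196\right) + 21027\right) \left(-9032\right) = \left(197 + 21027\right) \left(-9032\right) = 21224 \left(-9032\right) = -191695168$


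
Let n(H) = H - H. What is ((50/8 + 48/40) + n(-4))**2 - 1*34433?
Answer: -13750999/400 ≈ -34378.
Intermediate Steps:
n(H) = 0
((50/8 + 48/40) + n(-4))**2 - 1*34433 = ((50/8 + 48/40) + 0)**2 - 1*34433 = ((50*(1/8) + 48*(1/40)) + 0)**2 - 34433 = ((25/4 + 6/5) + 0)**2 - 34433 = (149/20 + 0)**2 - 34433 = (149/20)**2 - 34433 = 22201/400 - 34433 = -13750999/400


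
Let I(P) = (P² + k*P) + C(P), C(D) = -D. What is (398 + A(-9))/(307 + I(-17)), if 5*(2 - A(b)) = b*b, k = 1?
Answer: 1919/2980 ≈ 0.64396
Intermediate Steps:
I(P) = P² (I(P) = (P² + 1*P) - P = (P² + P) - P = (P + P²) - P = P²)
A(b) = 2 - b²/5 (A(b) = 2 - b*b/5 = 2 - b²/5)
(398 + A(-9))/(307 + I(-17)) = (398 + (2 - ⅕*(-9)²))/(307 + (-17)²) = (398 + (2 - ⅕*81))/(307 + 289) = (398 + (2 - 81/5))/596 = (398 - 71/5)*(1/596) = (1919/5)*(1/596) = 1919/2980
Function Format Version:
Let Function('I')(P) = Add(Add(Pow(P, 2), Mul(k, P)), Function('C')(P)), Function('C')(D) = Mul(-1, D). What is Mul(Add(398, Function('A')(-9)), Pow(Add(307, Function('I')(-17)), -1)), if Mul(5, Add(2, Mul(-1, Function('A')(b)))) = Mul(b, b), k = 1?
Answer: Rational(1919, 2980) ≈ 0.64396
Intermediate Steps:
Function('I')(P) = Pow(P, 2) (Function('I')(P) = Add(Add(Pow(P, 2), Mul(1, P)), Mul(-1, P)) = Add(Add(Pow(P, 2), P), Mul(-1, P)) = Add(Add(P, Pow(P, 2)), Mul(-1, P)) = Pow(P, 2))
Function('A')(b) = Add(2, Mul(Rational(-1, 5), Pow(b, 2))) (Function('A')(b) = Add(2, Mul(Rational(-1, 5), Mul(b, b))) = Add(2, Mul(Rational(-1, 5), Pow(b, 2))))
Mul(Add(398, Function('A')(-9)), Pow(Add(307, Function('I')(-17)), -1)) = Mul(Add(398, Add(2, Mul(Rational(-1, 5), Pow(-9, 2)))), Pow(Add(307, Pow(-17, 2)), -1)) = Mul(Add(398, Add(2, Mul(Rational(-1, 5), 81))), Pow(Add(307, 289), -1)) = Mul(Add(398, Add(2, Rational(-81, 5))), Pow(596, -1)) = Mul(Add(398, Rational(-71, 5)), Rational(1, 596)) = Mul(Rational(1919, 5), Rational(1, 596)) = Rational(1919, 2980)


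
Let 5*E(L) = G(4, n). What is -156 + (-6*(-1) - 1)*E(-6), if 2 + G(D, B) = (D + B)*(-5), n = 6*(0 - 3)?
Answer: -88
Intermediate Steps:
n = -18 (n = 6*(-3) = -18)
G(D, B) = -2 - 5*B - 5*D (G(D, B) = -2 + (D + B)*(-5) = -2 + (B + D)*(-5) = -2 + (-5*B - 5*D) = -2 - 5*B - 5*D)
E(L) = 68/5 (E(L) = (-2 - 5*(-18) - 5*4)/5 = (-2 + 90 - 20)/5 = (1/5)*68 = 68/5)
-156 + (-6*(-1) - 1)*E(-6) = -156 + (-6*(-1) - 1)*(68/5) = -156 + (6 - 1)*(68/5) = -156 + 5*(68/5) = -156 + 68 = -88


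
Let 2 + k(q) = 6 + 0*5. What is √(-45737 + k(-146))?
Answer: I*√45733 ≈ 213.85*I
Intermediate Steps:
k(q) = 4 (k(q) = -2 + (6 + 0*5) = -2 + (6 + 0) = -2 + 6 = 4)
√(-45737 + k(-146)) = √(-45737 + 4) = √(-45733) = I*√45733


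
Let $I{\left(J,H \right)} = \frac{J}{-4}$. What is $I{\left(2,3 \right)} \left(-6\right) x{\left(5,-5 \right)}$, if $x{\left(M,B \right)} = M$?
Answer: $15$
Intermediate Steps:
$I{\left(J,H \right)} = - \frac{J}{4}$ ($I{\left(J,H \right)} = J \left(- \frac{1}{4}\right) = - \frac{J}{4}$)
$I{\left(2,3 \right)} \left(-6\right) x{\left(5,-5 \right)} = \left(- \frac{1}{4}\right) 2 \left(-6\right) 5 = \left(- \frac{1}{2}\right) \left(-6\right) 5 = 3 \cdot 5 = 15$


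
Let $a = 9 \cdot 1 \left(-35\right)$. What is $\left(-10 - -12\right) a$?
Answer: $-630$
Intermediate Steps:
$a = -315$ ($a = 9 \left(-35\right) = -315$)
$\left(-10 - -12\right) a = \left(-10 - -12\right) \left(-315\right) = \left(-10 + 12\right) \left(-315\right) = 2 \left(-315\right) = -630$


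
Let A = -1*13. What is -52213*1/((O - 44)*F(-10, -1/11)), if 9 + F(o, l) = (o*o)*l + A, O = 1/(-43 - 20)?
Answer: -4020401/105374 ≈ -38.154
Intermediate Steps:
O = -1/63 (O = 1/(-63) = -1/63 ≈ -0.015873)
A = -13
F(o, l) = -22 + l*o**2 (F(o, l) = -9 + ((o*o)*l - 13) = -9 + (o**2*l - 13) = -9 + (l*o**2 - 13) = -9 + (-13 + l*o**2) = -22 + l*o**2)
-52213*1/((O - 44)*F(-10, -1/11)) = -52213*1/((-22 - 1/11*(-10)**2)*(-1/63 - 44)) = -52213*(-63/(2773*(-22 - 1*1/11*100))) = -52213*(-63/(2773*(-22 - 1/11*100))) = -52213*(-63/(2773*(-22 - 100/11))) = -52213/((-342/11*(-2773/63))) = -52213/105374/77 = -52213*77/105374 = -4020401/105374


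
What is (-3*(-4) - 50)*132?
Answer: -5016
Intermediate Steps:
(-3*(-4) - 50)*132 = (12 - 50)*132 = -38*132 = -5016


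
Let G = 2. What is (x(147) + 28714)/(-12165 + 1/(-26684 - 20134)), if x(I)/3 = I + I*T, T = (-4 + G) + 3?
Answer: -1385625528/569540971 ≈ -2.4329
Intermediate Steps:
T = 1 (T = (-4 + 2) + 3 = -2 + 3 = 1)
x(I) = 6*I (x(I) = 3*(I + I*1) = 3*(I + I) = 3*(2*I) = 6*I)
(x(147) + 28714)/(-12165 + 1/(-26684 - 20134)) = (6*147 + 28714)/(-12165 + 1/(-26684 - 20134)) = (882 + 28714)/(-12165 + 1/(-46818)) = 29596/(-12165 - 1/46818) = 29596/(-569540971/46818) = 29596*(-46818/569540971) = -1385625528/569540971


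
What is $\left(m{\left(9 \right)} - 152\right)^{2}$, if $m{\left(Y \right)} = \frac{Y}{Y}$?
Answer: $22801$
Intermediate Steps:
$m{\left(Y \right)} = 1$
$\left(m{\left(9 \right)} - 152\right)^{2} = \left(1 - 152\right)^{2} = \left(-151\right)^{2} = 22801$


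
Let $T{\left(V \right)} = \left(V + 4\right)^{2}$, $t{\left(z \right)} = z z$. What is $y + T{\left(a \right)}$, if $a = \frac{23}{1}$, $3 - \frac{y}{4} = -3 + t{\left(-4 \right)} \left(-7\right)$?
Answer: $1201$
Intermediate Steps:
$t{\left(z \right)} = z^{2}$
$y = 472$ ($y = 12 - 4 \left(-3 + \left(-4\right)^{2} \left(-7\right)\right) = 12 - 4 \left(-3 + 16 \left(-7\right)\right) = 12 - 4 \left(-3 - 112\right) = 12 - -460 = 12 + 460 = 472$)
$a = 23$ ($a = 23 \cdot 1 = 23$)
$T{\left(V \right)} = \left(4 + V\right)^{2}$
$y + T{\left(a \right)} = 472 + \left(4 + 23\right)^{2} = 472 + 27^{2} = 472 + 729 = 1201$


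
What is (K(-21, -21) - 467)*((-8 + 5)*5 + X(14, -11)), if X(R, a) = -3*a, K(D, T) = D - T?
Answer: -8406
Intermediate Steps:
(K(-21, -21) - 467)*((-8 + 5)*5 + X(14, -11)) = ((-21 - 1*(-21)) - 467)*((-8 + 5)*5 - 3*(-11)) = ((-21 + 21) - 467)*(-3*5 + 33) = (0 - 467)*(-15 + 33) = -467*18 = -8406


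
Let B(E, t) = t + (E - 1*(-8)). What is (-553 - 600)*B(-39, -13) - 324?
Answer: 50408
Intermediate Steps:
B(E, t) = 8 + E + t (B(E, t) = t + (E + 8) = t + (8 + E) = 8 + E + t)
(-553 - 600)*B(-39, -13) - 324 = (-553 - 600)*(8 - 39 - 13) - 324 = -1153*(-44) - 324 = 50732 - 324 = 50408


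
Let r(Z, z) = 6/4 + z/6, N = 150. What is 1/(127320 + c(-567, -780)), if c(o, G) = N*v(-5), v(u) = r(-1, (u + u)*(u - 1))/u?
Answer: 1/126975 ≈ 7.8756e-6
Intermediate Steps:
r(Z, z) = 3/2 + z/6 (r(Z, z) = 6*(1/4) + z*(1/6) = 3/2 + z/6)
v(u) = (3/2 + u*(-1 + u)/3)/u (v(u) = (3/2 + ((u + u)*(u - 1))/6)/u = (3/2 + ((2*u)*(-1 + u))/6)/u = (3/2 + (2*u*(-1 + u))/6)/u = (3/2 + u*(-1 + u)/3)/u)
c(o, G) = -345 (c(o, G) = 150*((1/6)*(9 + 2*(-5)*(-1 - 5))/(-5)) = 150*((1/6)*(-1/5)*(9 + 2*(-5)*(-6))) = 150*((1/6)*(-1/5)*(9 + 60)) = 150*((1/6)*(-1/5)*69) = 150*(-23/10) = -345)
1/(127320 + c(-567, -780)) = 1/(127320 - 345) = 1/126975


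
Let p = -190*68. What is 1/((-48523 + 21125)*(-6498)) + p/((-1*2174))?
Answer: 1150088038927/193521005748 ≈ 5.9430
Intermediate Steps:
p = -12920
1/((-48523 + 21125)*(-6498)) + p/((-1*2174)) = 1/((-48523 + 21125)*(-6498)) - 12920/((-1*2174)) = -1/6498/(-27398) - 12920/(-2174) = -1/27398*(-1/6498) - 12920*(-1/2174) = 1/178032204 + 6460/1087 = 1150088038927/193521005748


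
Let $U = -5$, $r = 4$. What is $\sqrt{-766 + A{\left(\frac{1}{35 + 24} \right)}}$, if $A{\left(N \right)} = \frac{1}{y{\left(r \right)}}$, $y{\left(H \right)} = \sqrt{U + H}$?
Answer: $\sqrt{-766 - i} \approx 0.0181 - 27.677 i$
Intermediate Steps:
$y{\left(H \right)} = \sqrt{-5 + H}$
$A{\left(N \right)} = - i$ ($A{\left(N \right)} = \frac{1}{\sqrt{-5 + 4}} = \frac{1}{\sqrt{-1}} = \frac{1}{i} = - i$)
$\sqrt{-766 + A{\left(\frac{1}{35 + 24} \right)}} = \sqrt{-766 - i}$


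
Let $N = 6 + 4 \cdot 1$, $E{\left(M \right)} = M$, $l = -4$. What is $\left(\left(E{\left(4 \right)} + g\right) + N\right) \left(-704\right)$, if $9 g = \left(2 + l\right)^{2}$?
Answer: $- \frac{91520}{9} \approx -10169.0$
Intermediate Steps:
$g = \frac{4}{9}$ ($g = \frac{\left(2 - 4\right)^{2}}{9} = \frac{\left(-2\right)^{2}}{9} = \frac{1}{9} \cdot 4 = \frac{4}{9} \approx 0.44444$)
$N = 10$ ($N = 6 + 4 = 10$)
$\left(\left(E{\left(4 \right)} + g\right) + N\right) \left(-704\right) = \left(\left(4 + \frac{4}{9}\right) + 10\right) \left(-704\right) = \left(\frac{40}{9} + 10\right) \left(-704\right) = \frac{130}{9} \left(-704\right) = - \frac{91520}{9}$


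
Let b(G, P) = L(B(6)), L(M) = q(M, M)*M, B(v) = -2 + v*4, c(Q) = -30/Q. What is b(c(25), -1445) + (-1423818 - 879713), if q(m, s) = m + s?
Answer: -2302563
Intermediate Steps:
B(v) = -2 + 4*v
L(M) = 2*M**2 (L(M) = (M + M)*M = (2*M)*M = 2*M**2)
b(G, P) = 968 (b(G, P) = 2*(-2 + 4*6)**2 = 2*(-2 + 24)**2 = 2*22**2 = 2*484 = 968)
b(c(25), -1445) + (-1423818 - 879713) = 968 + (-1423818 - 879713) = 968 - 2303531 = -2302563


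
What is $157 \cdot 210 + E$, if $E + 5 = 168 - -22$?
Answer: $33155$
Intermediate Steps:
$E = 185$ ($E = -5 + \left(168 - -22\right) = -5 + \left(168 + 22\right) = -5 + 190 = 185$)
$157 \cdot 210 + E = 157 \cdot 210 + 185 = 32970 + 185 = 33155$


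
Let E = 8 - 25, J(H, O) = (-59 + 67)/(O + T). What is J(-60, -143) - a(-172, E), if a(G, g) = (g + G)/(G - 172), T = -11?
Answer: -15929/26488 ≈ -0.60137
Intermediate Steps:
J(H, O) = 8/(-11 + O) (J(H, O) = (-59 + 67)/(O - 11) = 8/(-11 + O))
E = -17
a(G, g) = (G + g)/(-172 + G)
J(-60, -143) - a(-172, E) = 8/(-11 - 143) - (-172 - 17)/(-172 - 172) = 8/(-154) - (-189)/(-344) = 8*(-1/154) - (-1)*(-189)/344 = -4/77 - 1*189/344 = -4/77 - 189/344 = -15929/26488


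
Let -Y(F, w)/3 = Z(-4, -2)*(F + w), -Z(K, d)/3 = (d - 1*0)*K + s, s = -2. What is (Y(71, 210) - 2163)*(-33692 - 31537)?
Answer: -848694519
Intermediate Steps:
Z(K, d) = 6 - 3*K*d (Z(K, d) = -3*((d - 1*0)*K - 2) = -3*((d + 0)*K - 2) = -3*(d*K - 2) = -3*(K*d - 2) = -3*(-2 + K*d) = 6 - 3*K*d)
Y(F, w) = 54*F + 54*w (Y(F, w) = -3*(6 - 3*(-4)*(-2))*(F + w) = -3*(6 - 24)*(F + w) = -(-54)*(F + w) = -3*(-18*F - 18*w) = 54*F + 54*w)
(Y(71, 210) - 2163)*(-33692 - 31537) = ((54*71 + 54*210) - 2163)*(-33692 - 31537) = ((3834 + 11340) - 2163)*(-65229) = (15174 - 2163)*(-65229) = 13011*(-65229) = -848694519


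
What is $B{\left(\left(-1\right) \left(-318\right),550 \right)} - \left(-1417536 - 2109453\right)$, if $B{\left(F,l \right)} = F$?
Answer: $3527307$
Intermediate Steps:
$B{\left(\left(-1\right) \left(-318\right),550 \right)} - \left(-1417536 - 2109453\right) = \left(-1\right) \left(-318\right) - \left(-1417536 - 2109453\right) = 318 - \left(-1417536 - 2109453\right) = 318 - -3526989 = 318 + 3526989 = 3527307$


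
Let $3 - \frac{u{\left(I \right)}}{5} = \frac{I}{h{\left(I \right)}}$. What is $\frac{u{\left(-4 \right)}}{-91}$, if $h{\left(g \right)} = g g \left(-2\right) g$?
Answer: $- \frac{485}{2912} \approx -0.16655$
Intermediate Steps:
$h{\left(g \right)} = - 2 g^{3}$ ($h{\left(g \right)} = g \left(- 2 g\right) g = - 2 g^{2} g = - 2 g^{3}$)
$u{\left(I \right)} = 15 + \frac{5}{2 I^{2}}$ ($u{\left(I \right)} = 15 - 5 \frac{I}{\left(-2\right) I^{3}} = 15 - 5 I \left(- \frac{1}{2 I^{3}}\right) = 15 - 5 \left(- \frac{1}{2 I^{2}}\right) = 15 + \frac{5}{2 I^{2}}$)
$\frac{u{\left(-4 \right)}}{-91} = \frac{15 + \frac{5}{2 \cdot 16}}{-91} = \left(15 + \frac{5}{2} \cdot \frac{1}{16}\right) \left(- \frac{1}{91}\right) = \left(15 + \frac{5}{32}\right) \left(- \frac{1}{91}\right) = \frac{485}{32} \left(- \frac{1}{91}\right) = - \frac{485}{2912}$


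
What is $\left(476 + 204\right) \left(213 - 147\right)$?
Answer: $44880$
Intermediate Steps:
$\left(476 + 204\right) \left(213 - 147\right) = 680 \left(213 - 147\right) = 680 \cdot 66 = 44880$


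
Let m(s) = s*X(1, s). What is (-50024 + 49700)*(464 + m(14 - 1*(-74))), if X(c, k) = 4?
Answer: -264384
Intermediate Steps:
m(s) = 4*s (m(s) = s*4 = 4*s)
(-50024 + 49700)*(464 + m(14 - 1*(-74))) = (-50024 + 49700)*(464 + 4*(14 - 1*(-74))) = -324*(464 + 4*(14 + 74)) = -324*(464 + 4*88) = -324*(464 + 352) = -324*816 = -264384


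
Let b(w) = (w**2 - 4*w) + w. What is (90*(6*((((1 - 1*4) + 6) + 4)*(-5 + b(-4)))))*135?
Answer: 11736900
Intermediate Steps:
b(w) = w**2 - 3*w
(90*(6*((((1 - 1*4) + 6) + 4)*(-5 + b(-4)))))*135 = (90*(6*((((1 - 1*4) + 6) + 4)*(-5 - 4*(-3 - 4)))))*135 = (90*(6*((((1 - 4) + 6) + 4)*(-5 - 4*(-7)))))*135 = (90*(6*(((-3 + 6) + 4)*(-5 + 28))))*135 = (90*(6*((3 + 4)*23)))*135 = (90*(6*(7*23)))*135 = (90*(6*161))*135 = (90*966)*135 = 86940*135 = 11736900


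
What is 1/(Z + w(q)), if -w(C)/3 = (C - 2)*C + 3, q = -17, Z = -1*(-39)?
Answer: -1/939 ≈ -0.0010650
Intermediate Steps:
Z = 39
w(C) = -9 - 3*C*(-2 + C) (w(C) = -3*((C - 2)*C + 3) = -3*((-2 + C)*C + 3) = -3*(C*(-2 + C) + 3) = -3*(3 + C*(-2 + C)) = -9 - 3*C*(-2 + C))
1/(Z + w(q)) = 1/(39 + (-9 - 3*(-17)² + 6*(-17))) = 1/(39 + (-9 - 3*289 - 102)) = 1/(39 + (-9 - 867 - 102)) = 1/(39 - 978) = 1/(-939) = -1/939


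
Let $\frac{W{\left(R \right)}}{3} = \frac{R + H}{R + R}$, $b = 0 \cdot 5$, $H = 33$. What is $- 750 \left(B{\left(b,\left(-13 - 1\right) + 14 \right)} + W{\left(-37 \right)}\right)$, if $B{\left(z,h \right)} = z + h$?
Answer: $- \frac{4500}{37} \approx -121.62$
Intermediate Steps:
$b = 0$
$W{\left(R \right)} = \frac{3 \left(33 + R\right)}{2 R}$ ($W{\left(R \right)} = 3 \frac{R + 33}{R + R} = 3 \frac{33 + R}{2 R} = \frac{3 \left(33 + R\right)}{2 R}$)
$B{\left(z,h \right)} = h + z$
$- 750 \left(B{\left(b,\left(-13 - 1\right) + 14 \right)} + W{\left(-37 \right)}\right) = - 750 \left(\left(\left(\left(-13 - 1\right) + 14\right) + 0\right) + \frac{3 \left(33 - 37\right)}{2 \left(-37\right)}\right) = - 750 \left(\left(\left(-14 + 14\right) + 0\right) + \frac{3}{2} \left(- \frac{1}{37}\right) \left(-4\right)\right) = - 750 \left(\left(0 + 0\right) + \frac{6}{37}\right) = - 750 \left(0 + \frac{6}{37}\right) = \left(-750\right) \frac{6}{37} = - \frac{4500}{37}$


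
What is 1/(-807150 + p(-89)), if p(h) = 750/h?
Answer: -89/71837100 ≈ -1.2389e-6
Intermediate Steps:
1/(-807150 + p(-89)) = 1/(-807150 + 750/(-89)) = 1/(-807150 + 750*(-1/89)) = 1/(-807150 - 750/89) = 1/(-71837100/89) = -89/71837100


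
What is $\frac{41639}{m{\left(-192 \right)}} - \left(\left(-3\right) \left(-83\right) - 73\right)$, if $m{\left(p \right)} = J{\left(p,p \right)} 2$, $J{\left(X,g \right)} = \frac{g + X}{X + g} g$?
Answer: $- \frac{109223}{384} \approx -284.44$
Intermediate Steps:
$J{\left(X,g \right)} = g$ ($J{\left(X,g \right)} = \frac{X + g}{X + g} g = 1 g = g$)
$m{\left(p \right)} = 2 p$ ($m{\left(p \right)} = p 2 = 2 p$)
$\frac{41639}{m{\left(-192 \right)}} - \left(\left(-3\right) \left(-83\right) - 73\right) = \frac{41639}{2 \left(-192\right)} - \left(\left(-3\right) \left(-83\right) - 73\right) = \frac{41639}{-384} - \left(249 - 73\right) = 41639 \left(- \frac{1}{384}\right) - 176 = - \frac{41639}{384} - 176 = - \frac{109223}{384}$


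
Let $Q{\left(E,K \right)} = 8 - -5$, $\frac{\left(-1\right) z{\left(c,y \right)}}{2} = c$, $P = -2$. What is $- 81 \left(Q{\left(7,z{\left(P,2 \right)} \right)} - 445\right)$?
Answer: $34992$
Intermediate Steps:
$z{\left(c,y \right)} = - 2 c$
$Q{\left(E,K \right)} = 13$ ($Q{\left(E,K \right)} = 8 + 5 = 13$)
$- 81 \left(Q{\left(7,z{\left(P,2 \right)} \right)} - 445\right) = - 81 \left(13 - 445\right) = \left(-81\right) \left(-432\right) = 34992$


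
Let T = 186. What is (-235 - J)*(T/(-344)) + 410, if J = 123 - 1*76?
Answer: 48373/86 ≈ 562.48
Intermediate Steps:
J = 47 (J = 123 - 76 = 47)
(-235 - J)*(T/(-344)) + 410 = (-235 - 1*47)*(186/(-344)) + 410 = (-235 - 47)*(186*(-1/344)) + 410 = -282*(-93/172) + 410 = 13113/86 + 410 = 48373/86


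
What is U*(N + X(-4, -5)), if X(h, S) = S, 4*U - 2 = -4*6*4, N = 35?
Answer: -705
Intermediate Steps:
U = -47/2 (U = ½ + (-4*6*4)/4 = ½ + (-24*4)/4 = ½ + (¼)*(-96) = ½ - 24 = -47/2 ≈ -23.500)
U*(N + X(-4, -5)) = -47*(35 - 5)/2 = -47/2*30 = -705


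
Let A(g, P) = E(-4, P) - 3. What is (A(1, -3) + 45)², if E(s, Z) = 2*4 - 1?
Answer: 2401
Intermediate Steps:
E(s, Z) = 7 (E(s, Z) = 8 - 1 = 7)
A(g, P) = 4 (A(g, P) = 7 - 3 = 4)
(A(1, -3) + 45)² = (4 + 45)² = 49² = 2401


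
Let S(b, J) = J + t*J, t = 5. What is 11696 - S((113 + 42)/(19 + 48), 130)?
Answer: 10916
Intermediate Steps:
S(b, J) = 6*J (S(b, J) = J + 5*J = 6*J)
11696 - S((113 + 42)/(19 + 48), 130) = 11696 - 6*130 = 11696 - 1*780 = 11696 - 780 = 10916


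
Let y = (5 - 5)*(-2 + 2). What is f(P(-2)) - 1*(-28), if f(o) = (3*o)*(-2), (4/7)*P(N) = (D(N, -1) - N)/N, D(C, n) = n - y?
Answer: 133/4 ≈ 33.250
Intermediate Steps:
y = 0 (y = 0*0 = 0)
D(C, n) = n (D(C, n) = n - 1*0 = n + 0 = n)
P(N) = 7*(-1 - N)/(4*N) (P(N) = 7*((-1 - N)/N)/4 = 7*(-1 - N)/(4*N))
f(o) = -6*o
f(P(-2)) - 1*(-28) = -21*(-1 - 1*(-2))/(2*(-2)) - 1*(-28) = -21*(-1)*(-1 + 2)/(2*2) + 28 = -21*(-1)/(2*2) + 28 = -6*(-7/8) + 28 = 21/4 + 28 = 133/4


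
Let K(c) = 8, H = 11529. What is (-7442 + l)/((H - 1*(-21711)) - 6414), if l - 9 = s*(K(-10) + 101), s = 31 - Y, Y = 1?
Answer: -4163/26826 ≈ -0.15519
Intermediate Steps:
s = 30 (s = 31 - 1*1 = 31 - 1 = 30)
l = 3279 (l = 9 + 30*(8 + 101) = 9 + 30*109 = 9 + 3270 = 3279)
(-7442 + l)/((H - 1*(-21711)) - 6414) = (-7442 + 3279)/((11529 - 1*(-21711)) - 6414) = -4163/((11529 + 21711) - 6414) = -4163/(33240 - 6414) = -4163/26826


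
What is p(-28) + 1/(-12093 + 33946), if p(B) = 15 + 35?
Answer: 1092651/21853 ≈ 50.000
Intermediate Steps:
p(B) = 50
p(-28) + 1/(-12093 + 33946) = 50 + 1/(-12093 + 33946) = 50 + 1/21853 = 1092651/21853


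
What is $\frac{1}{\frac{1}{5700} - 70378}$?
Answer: $- \frac{5700}{401154599} \approx -1.4209 \cdot 10^{-5}$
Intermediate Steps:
$\frac{1}{\frac{1}{5700} - 70378} = \frac{1}{- \frac{401154599}{5700}} = - \frac{5700}{401154599}$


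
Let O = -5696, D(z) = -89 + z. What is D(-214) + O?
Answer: -5999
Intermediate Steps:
D(-214) + O = (-89 - 214) - 5696 = -303 - 5696 = -5999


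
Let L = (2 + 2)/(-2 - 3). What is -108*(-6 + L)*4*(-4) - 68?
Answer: -59092/5 ≈ -11818.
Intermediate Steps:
L = -4/5 (L = 4/(-5) = 4*(-1/5) = -4/5 ≈ -0.80000)
-108*(-6 + L)*4*(-4) - 68 = -108*(-6 - 4/5)*4*(-4) - 68 = -(-3672)*(-16)/5 - 68 = -108*544/5 - 68 = -58752/5 - 68 = -59092/5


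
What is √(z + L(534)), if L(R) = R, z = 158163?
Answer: 3*√17633 ≈ 398.37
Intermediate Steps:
√(z + L(534)) = √(158163 + 534) = √158697 = 3*√17633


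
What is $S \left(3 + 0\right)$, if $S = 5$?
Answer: $15$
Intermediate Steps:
$S \left(3 + 0\right) = 5 \left(3 + 0\right) = 5 \cdot 3 = 15$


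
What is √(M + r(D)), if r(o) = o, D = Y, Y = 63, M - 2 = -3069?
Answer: 2*I*√751 ≈ 54.809*I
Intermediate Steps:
M = -3067 (M = 2 - 3069 = -3067)
D = 63
√(M + r(D)) = √(-3067 + 63) = √(-3004) = 2*I*√751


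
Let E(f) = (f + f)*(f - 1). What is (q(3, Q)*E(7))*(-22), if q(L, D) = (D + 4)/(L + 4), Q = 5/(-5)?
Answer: -792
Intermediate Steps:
E(f) = 2*f*(-1 + f) (E(f) = (2*f)*(-1 + f) = 2*f*(-1 + f))
Q = -1 (Q = 5*(-⅕) = -1)
q(L, D) = (4 + D)/(4 + L)
(q(3, Q)*E(7))*(-22) = (((4 - 1)/(4 + 3))*(2*7*(-1 + 7)))*(-22) = ((3/7)*(2*7*6))*(-22) = (((⅐)*3)*84)*(-22) = ((3/7)*84)*(-22) = 36*(-22) = -792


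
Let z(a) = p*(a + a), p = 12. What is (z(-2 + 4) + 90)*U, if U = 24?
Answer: 3312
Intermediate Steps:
z(a) = 24*a (z(a) = 12*(a + a) = 12*(2*a) = 24*a)
(z(-2 + 4) + 90)*U = (24*(-2 + 4) + 90)*24 = (24*2 + 90)*24 = (48 + 90)*24 = 138*24 = 3312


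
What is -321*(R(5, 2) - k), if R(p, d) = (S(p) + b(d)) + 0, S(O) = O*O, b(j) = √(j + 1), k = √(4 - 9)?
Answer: -8025 - 321*√3 + 321*I*√5 ≈ -8581.0 + 717.78*I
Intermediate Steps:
k = I*√5 (k = √(-5) = I*√5 ≈ 2.2361*I)
b(j) = √(1 + j)
S(O) = O²
R(p, d) = p² + √(1 + d) (R(p, d) = (p² + √(1 + d)) + 0 = p² + √(1 + d))
-321*(R(5, 2) - k) = -321*((5² + √(1 + 2)) - I*√5) = -321*((25 + √3) - I*√5) = -321*(25 + √3 - I*√5) = -8025 - 321*√3 + 321*I*√5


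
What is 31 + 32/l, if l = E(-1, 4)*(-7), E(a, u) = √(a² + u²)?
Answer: 31 - 32*√17/119 ≈ 29.891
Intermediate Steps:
l = -7*√17 (l = √((-1)² + 4²)*(-7) = √(1 + 16)*(-7) = √17*(-7) = -7*√17 ≈ -28.862)
31 + 32/l = 31 + 32/((-7*√17)) = 31 + 32*(-√17/119) = 31 - 32*√17/119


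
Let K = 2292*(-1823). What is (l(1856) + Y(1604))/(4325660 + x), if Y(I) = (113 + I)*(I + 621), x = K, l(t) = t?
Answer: 3822181/147344 ≈ 25.941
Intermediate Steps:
K = -4178316
x = -4178316
Y(I) = (113 + I)*(621 + I)
(l(1856) + Y(1604))/(4325660 + x) = (1856 + (70173 + 1604² + 734*1604))/(4325660 - 4178316) = (1856 + (70173 + 2572816 + 1177336))/147344 = (1856 + 3820325)*(1/147344) = 3822181*(1/147344) = 3822181/147344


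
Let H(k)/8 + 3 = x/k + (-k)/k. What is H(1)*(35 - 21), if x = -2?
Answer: -672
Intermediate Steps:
H(k) = -32 - 16/k (H(k) = -24 + 8*(-2/k + (-k)/k) = -24 + 8*(-2/k - 1) = -24 + 8*(-1 - 2/k) = -24 + (-8 - 16/k) = -32 - 16/k)
H(1)*(35 - 21) = (-32 - 16/1)*(35 - 21) = (-32 - 16*1)*14 = (-32 - 16)*14 = -48*14 = -672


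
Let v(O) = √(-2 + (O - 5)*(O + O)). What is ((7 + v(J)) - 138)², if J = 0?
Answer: (131 - I*√2)² ≈ 17159.0 - 370.5*I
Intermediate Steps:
v(O) = √(-2 + 2*O*(-5 + O)) (v(O) = √(-2 + (-5 + O)*(2*O)) = √(-2 + 2*O*(-5 + O)))
((7 + v(J)) - 138)² = ((7 + √(-2 - 10*0 + 2*0²)) - 138)² = ((7 + √(-2 + 0 + 2*0)) - 138)² = ((7 + √(-2 + 0 + 0)) - 138)² = ((7 + √(-2)) - 138)² = ((7 + I*√2) - 138)² = (-131 + I*√2)²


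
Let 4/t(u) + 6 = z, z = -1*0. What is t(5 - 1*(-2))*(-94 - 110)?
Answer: 136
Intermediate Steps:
z = 0
t(u) = -⅔ (t(u) = 4/(-6 + 0) = 4/(-6) = 4*(-⅙) = -⅔)
t(5 - 1*(-2))*(-94 - 110) = -2*(-94 - 110)/3 = -⅔*(-204) = 136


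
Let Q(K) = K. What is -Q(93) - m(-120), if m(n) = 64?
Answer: -157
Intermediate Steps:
-Q(93) - m(-120) = -1*93 - 1*64 = -93 - 64 = -157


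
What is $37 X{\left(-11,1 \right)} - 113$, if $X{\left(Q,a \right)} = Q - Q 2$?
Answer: $294$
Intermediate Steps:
$X{\left(Q,a \right)} = - Q$ ($X{\left(Q,a \right)} = Q - 2 Q = - Q$)
$37 X{\left(-11,1 \right)} - 113 = 37 \left(\left(-1\right) \left(-11\right)\right) - 113 = 37 \cdot 11 - 113 = 407 - 113 = 294$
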